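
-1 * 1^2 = -1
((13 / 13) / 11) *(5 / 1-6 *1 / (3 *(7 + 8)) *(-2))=79 / 165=0.48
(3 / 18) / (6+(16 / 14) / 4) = 0.03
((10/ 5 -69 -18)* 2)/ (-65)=34/ 13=2.62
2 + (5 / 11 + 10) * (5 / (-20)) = -27 / 44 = -0.61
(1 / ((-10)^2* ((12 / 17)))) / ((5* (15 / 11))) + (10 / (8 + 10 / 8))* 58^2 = 12110406919 / 3330000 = 3636.76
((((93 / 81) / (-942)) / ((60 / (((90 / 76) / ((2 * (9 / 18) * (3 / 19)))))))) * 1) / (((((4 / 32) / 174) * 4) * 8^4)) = -899 / 69451776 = -0.00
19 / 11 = 1.73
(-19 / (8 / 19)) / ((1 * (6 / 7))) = -2527 / 48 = -52.65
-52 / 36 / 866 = -13 / 7794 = -0.00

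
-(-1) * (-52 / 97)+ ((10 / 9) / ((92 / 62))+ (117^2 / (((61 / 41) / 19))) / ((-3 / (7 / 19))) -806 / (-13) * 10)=-25535428588 / 1224819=-20848.33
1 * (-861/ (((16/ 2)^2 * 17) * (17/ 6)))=-2583/ 9248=-0.28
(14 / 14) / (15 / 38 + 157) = 38 / 5981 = 0.01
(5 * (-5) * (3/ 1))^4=31640625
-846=-846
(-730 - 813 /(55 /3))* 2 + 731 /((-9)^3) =-62134967 /40095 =-1549.69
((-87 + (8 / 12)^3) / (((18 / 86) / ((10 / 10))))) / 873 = -0.47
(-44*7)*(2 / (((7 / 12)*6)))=-176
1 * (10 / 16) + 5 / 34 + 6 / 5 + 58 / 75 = 28003 / 10200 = 2.75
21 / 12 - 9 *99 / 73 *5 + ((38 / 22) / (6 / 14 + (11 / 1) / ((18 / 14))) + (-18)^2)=240806549 / 908996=264.91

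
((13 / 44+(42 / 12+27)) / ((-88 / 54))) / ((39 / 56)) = -85365 / 3146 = -27.13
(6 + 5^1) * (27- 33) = -66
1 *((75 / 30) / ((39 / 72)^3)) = 34560 / 2197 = 15.73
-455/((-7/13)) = 845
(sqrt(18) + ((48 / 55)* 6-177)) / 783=-3149 / 14355 + sqrt(2) / 261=-0.21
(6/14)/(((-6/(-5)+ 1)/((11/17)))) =15/119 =0.13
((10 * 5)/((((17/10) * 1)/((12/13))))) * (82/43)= 492000/9503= 51.77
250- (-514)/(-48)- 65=4183/24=174.29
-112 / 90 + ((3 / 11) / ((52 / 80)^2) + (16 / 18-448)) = -37453184 / 83655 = -447.71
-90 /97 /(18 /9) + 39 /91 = -24 /679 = -0.04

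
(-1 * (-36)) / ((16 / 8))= 18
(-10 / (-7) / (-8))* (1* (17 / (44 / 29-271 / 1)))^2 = -243049 / 342015660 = -0.00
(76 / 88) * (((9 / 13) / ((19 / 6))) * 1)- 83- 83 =-23711 / 143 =-165.81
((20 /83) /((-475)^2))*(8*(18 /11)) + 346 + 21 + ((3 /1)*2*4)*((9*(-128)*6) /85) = -1109846738933 /700385125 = -1584.62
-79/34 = -2.32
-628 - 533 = -1161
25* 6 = 150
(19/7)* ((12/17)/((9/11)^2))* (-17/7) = -6.95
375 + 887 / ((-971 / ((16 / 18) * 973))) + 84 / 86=-414.09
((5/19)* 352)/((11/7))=1120/19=58.95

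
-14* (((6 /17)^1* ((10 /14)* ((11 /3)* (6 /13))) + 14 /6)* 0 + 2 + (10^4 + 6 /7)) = -140040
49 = 49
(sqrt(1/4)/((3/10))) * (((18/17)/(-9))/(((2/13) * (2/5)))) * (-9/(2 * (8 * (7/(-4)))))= -975/952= -1.02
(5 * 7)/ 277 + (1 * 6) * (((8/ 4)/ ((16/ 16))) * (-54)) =-179461/ 277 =-647.87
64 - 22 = 42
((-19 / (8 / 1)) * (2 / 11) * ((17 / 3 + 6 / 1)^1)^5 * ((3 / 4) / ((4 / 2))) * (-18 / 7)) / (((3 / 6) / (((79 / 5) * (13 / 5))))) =5856339125 / 792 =7394367.58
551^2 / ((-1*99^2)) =-30.98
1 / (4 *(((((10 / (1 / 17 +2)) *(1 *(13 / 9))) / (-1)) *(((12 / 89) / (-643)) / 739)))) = 888105813 / 7072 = 125580.57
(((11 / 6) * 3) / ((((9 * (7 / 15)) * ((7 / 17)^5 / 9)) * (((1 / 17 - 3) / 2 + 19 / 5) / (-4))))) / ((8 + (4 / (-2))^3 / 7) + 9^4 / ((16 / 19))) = -9655027600 / 44036743401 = -0.22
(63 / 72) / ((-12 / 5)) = -35 / 96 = -0.36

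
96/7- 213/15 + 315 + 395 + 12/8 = 49771/70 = 711.01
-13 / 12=-1.08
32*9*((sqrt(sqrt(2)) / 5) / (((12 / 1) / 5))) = 24*2^(1 / 4) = 28.54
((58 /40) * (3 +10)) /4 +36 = 3257 /80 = 40.71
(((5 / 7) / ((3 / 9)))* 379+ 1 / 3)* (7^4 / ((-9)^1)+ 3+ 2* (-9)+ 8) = -6005824 / 27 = -222437.93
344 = 344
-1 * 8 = -8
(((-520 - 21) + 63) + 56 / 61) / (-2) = 14551 / 61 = 238.54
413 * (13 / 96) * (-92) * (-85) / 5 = 2099279 / 24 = 87469.96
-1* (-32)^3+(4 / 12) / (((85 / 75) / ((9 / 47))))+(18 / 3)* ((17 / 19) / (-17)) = 497447069 / 15181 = 32767.74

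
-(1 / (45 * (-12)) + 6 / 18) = -179 / 540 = -0.33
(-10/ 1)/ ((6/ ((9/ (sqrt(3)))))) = -5 * sqrt(3) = -8.66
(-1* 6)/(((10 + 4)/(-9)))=27/7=3.86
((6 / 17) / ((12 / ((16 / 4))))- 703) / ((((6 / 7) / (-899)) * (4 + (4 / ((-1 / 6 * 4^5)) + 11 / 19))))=30479063104 / 188343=161827.43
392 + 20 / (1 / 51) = 1412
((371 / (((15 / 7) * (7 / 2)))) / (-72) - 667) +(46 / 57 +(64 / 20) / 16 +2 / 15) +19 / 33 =-75161479 / 112860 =-665.97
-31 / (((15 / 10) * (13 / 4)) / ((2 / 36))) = -124 / 351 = -0.35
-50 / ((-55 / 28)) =280 / 11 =25.45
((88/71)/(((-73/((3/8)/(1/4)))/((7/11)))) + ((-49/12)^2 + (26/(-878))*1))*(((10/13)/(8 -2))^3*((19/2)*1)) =12939169615375/38871566064864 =0.33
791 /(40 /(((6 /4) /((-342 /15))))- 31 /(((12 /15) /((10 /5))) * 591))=-1.30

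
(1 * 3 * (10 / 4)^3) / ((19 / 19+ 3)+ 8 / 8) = 75 / 8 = 9.38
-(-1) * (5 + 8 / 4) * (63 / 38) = 441 / 38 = 11.61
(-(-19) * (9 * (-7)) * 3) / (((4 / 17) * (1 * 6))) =-2543.62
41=41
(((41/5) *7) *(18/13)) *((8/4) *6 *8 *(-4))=-1983744/65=-30519.14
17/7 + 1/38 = 653/266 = 2.45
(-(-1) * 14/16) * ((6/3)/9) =7/36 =0.19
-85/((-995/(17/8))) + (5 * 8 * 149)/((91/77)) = 104375277/20696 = 5043.26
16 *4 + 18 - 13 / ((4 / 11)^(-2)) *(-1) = 10130 / 121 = 83.72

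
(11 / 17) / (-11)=-1 / 17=-0.06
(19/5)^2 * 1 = 361/25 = 14.44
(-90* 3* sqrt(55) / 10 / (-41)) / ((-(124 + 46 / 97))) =-2619* sqrt(55) / 495034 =-0.04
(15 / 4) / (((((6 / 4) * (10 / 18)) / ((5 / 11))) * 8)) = 45 / 176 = 0.26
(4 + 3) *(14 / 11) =98 / 11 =8.91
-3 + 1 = -2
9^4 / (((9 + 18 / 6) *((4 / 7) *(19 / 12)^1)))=45927 / 76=604.30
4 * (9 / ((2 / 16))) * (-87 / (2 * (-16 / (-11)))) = -8613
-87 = -87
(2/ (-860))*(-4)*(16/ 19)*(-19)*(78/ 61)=-2496/ 13115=-0.19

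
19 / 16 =1.19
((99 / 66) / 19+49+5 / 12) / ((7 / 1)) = 11285 / 1596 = 7.07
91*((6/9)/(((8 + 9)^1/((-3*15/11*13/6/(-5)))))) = 1183/187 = 6.33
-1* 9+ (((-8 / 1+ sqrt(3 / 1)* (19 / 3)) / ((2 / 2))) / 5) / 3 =-143 / 15+ 19* sqrt(3) / 45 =-8.80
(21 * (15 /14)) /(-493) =-45 /986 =-0.05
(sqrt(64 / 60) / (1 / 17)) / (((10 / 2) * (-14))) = -34 * sqrt(15) / 525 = -0.25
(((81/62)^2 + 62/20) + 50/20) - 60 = -1012763/19220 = -52.69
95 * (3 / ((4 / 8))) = 570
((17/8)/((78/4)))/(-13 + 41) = 17/4368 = 0.00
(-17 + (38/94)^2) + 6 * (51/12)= 8.66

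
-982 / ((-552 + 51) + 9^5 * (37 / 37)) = -0.02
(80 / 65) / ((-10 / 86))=-688 / 65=-10.58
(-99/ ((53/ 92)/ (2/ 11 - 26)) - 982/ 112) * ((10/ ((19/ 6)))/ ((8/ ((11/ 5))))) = 433702137/ 112784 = 3845.42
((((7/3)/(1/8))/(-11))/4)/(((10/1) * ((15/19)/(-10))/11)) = 266/45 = 5.91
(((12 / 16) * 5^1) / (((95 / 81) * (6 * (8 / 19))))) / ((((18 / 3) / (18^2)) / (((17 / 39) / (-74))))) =-12393 / 30784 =-0.40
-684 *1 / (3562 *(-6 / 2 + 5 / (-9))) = 1539 / 28496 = 0.05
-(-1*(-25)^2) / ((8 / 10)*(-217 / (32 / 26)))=-12500 / 2821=-4.43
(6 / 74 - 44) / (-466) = 1625 / 17242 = 0.09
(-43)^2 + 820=2669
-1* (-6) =6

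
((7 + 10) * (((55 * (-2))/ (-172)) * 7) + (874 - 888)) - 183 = -10397/ 86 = -120.90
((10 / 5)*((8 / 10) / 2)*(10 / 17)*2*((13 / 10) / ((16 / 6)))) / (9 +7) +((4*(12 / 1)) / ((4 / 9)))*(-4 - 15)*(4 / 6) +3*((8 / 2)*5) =-1778841 / 1360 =-1307.97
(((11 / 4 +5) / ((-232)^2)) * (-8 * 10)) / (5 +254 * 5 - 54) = -155 / 16429776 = -0.00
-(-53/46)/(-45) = -53/2070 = -0.03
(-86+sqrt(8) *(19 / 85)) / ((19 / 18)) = -1548 / 19+36 *sqrt(2) / 85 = -80.87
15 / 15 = 1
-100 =-100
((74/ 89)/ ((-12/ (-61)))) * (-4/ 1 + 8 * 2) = 4514/ 89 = 50.72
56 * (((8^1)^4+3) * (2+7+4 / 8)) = 2180668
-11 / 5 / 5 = -11 / 25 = -0.44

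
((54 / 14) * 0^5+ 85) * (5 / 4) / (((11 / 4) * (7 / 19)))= 8075 / 77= 104.87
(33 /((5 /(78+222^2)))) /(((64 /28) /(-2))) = -5701311 /20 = -285065.55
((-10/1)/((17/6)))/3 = -20/17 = -1.18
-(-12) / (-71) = -12 / 71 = -0.17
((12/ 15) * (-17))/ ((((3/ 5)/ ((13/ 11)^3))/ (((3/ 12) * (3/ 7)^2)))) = -112047/ 65219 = -1.72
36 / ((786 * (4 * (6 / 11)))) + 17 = 8919 / 524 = 17.02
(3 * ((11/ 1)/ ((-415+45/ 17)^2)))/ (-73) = -9537/ 3587227300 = -0.00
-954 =-954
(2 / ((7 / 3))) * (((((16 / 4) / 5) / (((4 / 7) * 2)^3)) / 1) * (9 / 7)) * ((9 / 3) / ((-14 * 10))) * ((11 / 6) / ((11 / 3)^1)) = -81 / 12800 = -0.01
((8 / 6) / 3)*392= 1568 / 9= 174.22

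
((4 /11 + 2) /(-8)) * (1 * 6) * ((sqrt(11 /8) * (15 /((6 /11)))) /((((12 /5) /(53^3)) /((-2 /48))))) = 48385025 * sqrt(22) /1536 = 147751.23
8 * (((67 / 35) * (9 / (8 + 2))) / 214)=1206 / 18725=0.06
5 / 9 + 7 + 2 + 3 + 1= 122 / 9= 13.56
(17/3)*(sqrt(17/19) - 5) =-85/3+ 17*sqrt(323)/57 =-22.97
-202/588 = -101/294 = -0.34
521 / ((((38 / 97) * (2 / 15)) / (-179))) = -135691845 / 76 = -1785419.01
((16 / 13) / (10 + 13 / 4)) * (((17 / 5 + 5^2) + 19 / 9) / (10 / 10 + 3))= 21968 / 31005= 0.71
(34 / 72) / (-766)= -17 / 27576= -0.00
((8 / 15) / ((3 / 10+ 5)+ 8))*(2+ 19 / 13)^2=10800 / 22477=0.48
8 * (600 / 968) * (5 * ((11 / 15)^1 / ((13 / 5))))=1000 / 143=6.99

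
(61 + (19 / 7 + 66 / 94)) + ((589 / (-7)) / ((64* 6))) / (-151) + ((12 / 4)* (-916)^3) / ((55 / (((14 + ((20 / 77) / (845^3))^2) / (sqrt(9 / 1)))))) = -2531640523027918721326344870850757653 / 12940480851769341530259600000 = -195637283.65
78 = 78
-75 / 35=-15 / 7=-2.14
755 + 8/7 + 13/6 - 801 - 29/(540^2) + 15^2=372129997/2041200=182.31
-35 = -35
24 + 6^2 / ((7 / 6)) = 384 / 7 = 54.86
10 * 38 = 380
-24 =-24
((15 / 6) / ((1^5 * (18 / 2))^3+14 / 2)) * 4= 5 / 368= 0.01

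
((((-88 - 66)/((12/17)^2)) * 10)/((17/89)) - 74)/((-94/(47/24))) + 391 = 1260817/1728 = 729.64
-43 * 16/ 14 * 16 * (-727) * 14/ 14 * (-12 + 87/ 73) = -3157110912/ 511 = -6178299.24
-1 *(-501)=501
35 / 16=2.19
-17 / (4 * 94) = -17 / 376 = -0.05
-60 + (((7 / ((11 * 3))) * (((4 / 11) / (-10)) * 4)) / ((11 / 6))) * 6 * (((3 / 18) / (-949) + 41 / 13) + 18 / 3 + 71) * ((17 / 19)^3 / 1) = -570050810684 / 8663733221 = -65.80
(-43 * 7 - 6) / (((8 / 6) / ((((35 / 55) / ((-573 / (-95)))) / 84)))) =-29165 / 100848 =-0.29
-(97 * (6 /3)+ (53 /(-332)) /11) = -708435 /3652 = -193.99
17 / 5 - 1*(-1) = 22 / 5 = 4.40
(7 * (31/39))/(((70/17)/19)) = 10013/390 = 25.67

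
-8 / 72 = -1 / 9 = -0.11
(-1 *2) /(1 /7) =-14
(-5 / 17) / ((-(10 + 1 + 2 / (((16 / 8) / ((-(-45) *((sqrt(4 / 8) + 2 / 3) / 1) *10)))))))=-1555 / 76993 + 1125 *sqrt(2) / 76993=0.00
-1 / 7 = -0.14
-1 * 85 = -85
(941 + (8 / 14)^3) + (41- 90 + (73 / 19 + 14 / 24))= 70118647 / 78204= 896.61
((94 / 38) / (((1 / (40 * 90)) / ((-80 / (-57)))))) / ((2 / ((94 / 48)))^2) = 12977875 / 1083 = 11983.26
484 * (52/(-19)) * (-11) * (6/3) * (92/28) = 12735008/133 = 95751.94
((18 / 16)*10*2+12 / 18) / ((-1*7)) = -139 / 42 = -3.31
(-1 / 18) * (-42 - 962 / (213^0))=502 / 9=55.78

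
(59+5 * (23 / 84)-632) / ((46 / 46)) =-48017 / 84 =-571.63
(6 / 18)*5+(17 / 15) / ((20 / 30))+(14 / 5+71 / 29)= 1499 / 174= 8.61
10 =10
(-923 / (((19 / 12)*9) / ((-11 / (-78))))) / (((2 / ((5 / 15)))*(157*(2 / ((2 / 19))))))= -781 / 1530279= -0.00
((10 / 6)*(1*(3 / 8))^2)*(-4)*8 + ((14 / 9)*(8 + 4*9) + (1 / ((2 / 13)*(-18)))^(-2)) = 208721 / 3042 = 68.61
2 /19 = 0.11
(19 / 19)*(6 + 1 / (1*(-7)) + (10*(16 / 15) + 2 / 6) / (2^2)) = 241 / 28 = 8.61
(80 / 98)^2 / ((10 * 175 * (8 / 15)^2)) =45 / 33614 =0.00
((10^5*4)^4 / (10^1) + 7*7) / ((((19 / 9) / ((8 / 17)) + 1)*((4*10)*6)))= 7680000000000000000147 / 3950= 1944303797468354430.42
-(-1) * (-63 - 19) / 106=-41 / 53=-0.77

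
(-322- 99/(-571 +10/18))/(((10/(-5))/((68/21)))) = 521.05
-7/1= -7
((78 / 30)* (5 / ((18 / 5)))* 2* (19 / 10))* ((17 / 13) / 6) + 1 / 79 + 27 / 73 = 2100989 / 622836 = 3.37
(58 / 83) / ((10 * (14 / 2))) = 29 / 2905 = 0.01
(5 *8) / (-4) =-10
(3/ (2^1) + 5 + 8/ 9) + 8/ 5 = 809/ 90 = 8.99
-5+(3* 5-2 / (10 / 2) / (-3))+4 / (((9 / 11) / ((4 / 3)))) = 2248 / 135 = 16.65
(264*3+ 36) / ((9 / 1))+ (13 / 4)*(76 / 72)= 6871 / 72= 95.43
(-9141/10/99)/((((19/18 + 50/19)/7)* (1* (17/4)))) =-442092/107185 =-4.12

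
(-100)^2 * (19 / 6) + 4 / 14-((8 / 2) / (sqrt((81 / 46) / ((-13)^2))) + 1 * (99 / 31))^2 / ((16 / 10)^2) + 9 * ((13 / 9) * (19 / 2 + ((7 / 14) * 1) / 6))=1087601640953 / 34872768-3575 * sqrt(46) / 248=31089.94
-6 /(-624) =1 /104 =0.01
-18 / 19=-0.95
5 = 5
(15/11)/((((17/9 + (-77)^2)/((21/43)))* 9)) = 315/25247794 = 0.00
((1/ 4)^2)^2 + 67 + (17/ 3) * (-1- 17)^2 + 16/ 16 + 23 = 493313/ 256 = 1927.00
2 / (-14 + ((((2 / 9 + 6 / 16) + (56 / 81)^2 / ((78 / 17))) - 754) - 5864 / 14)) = -28658448 / 16996691389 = -0.00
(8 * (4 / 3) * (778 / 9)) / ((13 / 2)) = 49792 / 351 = 141.86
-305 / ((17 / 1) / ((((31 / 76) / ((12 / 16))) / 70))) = -1891 / 13566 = -0.14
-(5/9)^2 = -25/81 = -0.31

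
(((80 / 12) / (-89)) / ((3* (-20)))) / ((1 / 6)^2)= 4 / 89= 0.04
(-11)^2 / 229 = 121 / 229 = 0.53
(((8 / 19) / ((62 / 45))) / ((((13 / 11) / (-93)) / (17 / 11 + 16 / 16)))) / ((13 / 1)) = -15120 / 3211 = -4.71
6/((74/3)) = 9/37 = 0.24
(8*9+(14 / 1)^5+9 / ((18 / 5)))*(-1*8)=-4303188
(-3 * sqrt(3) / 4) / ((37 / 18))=-27 * sqrt(3) / 74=-0.63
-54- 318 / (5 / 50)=-3234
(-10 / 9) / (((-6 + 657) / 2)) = -0.00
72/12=6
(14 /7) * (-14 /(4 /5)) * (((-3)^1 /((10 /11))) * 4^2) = 1848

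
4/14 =2/7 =0.29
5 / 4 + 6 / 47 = 259 / 188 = 1.38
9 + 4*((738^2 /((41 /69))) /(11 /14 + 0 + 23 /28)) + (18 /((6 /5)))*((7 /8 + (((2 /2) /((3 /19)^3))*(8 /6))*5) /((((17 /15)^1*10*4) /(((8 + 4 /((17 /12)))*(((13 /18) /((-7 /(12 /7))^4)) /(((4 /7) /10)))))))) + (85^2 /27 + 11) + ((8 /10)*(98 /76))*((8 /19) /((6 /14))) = 26467688121497967791 /11599121382345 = 2281870.09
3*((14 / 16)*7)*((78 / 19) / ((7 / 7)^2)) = 5733 / 76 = 75.43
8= 8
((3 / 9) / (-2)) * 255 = -42.50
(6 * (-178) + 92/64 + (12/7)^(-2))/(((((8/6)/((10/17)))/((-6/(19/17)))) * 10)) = 4798/19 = 252.53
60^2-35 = 3565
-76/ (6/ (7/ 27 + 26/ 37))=-36518/ 2997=-12.18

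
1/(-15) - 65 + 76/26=-12118/195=-62.14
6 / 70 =3 / 35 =0.09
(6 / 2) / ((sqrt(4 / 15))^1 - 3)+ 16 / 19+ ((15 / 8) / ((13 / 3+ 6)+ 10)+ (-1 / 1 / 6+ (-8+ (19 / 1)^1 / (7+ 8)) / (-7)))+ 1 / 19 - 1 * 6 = -669354983 / 127536360 - 6 * sqrt(15) / 131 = -5.43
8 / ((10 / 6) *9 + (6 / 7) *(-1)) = 56 / 99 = 0.57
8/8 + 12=13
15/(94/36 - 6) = -270/61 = -4.43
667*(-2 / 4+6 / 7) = 3335 / 14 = 238.21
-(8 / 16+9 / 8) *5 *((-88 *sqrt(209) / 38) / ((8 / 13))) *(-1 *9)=-83655 *sqrt(209) / 304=-3978.24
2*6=12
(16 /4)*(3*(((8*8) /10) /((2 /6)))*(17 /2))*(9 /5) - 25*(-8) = 93128 /25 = 3725.12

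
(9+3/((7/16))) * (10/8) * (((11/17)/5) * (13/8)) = 15873/3808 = 4.17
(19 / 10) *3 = 5.70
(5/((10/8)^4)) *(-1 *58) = -14848/125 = -118.78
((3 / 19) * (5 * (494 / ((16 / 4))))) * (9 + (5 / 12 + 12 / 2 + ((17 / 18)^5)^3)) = 6946753616109924496945 / 4497760410984972288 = 1544.49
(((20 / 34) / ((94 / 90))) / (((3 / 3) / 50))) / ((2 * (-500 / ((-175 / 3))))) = 2625 / 1598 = 1.64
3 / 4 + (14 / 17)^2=1651 / 1156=1.43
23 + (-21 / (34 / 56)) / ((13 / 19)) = -6089 / 221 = -27.55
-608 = -608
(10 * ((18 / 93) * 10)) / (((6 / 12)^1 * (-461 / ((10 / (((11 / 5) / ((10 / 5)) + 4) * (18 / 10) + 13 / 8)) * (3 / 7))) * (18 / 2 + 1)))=-720000 / 216179957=-0.00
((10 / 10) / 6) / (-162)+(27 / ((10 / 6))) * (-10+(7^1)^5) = 1322461399 / 4860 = 272111.40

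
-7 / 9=-0.78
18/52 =0.35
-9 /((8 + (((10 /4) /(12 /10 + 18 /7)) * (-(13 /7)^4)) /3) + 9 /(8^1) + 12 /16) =-1222452 /984289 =-1.24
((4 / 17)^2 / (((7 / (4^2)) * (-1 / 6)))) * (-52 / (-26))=-3072 / 2023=-1.52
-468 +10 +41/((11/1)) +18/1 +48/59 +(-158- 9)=-390996/649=-602.46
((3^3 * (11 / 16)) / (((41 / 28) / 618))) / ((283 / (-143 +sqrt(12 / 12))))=-45611181 / 11603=-3930.98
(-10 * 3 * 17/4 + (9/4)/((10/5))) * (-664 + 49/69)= 15423479/184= 83823.26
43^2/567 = 1849/567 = 3.26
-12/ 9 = -4/ 3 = -1.33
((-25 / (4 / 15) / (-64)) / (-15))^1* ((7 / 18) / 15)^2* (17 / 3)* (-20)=4165 / 559872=0.01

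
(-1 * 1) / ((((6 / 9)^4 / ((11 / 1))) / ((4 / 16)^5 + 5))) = -4562811 / 16384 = -278.49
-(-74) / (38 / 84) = 3108 / 19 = 163.58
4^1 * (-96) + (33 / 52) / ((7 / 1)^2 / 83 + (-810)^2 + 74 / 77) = -27909573149539 / 72681180260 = -384.00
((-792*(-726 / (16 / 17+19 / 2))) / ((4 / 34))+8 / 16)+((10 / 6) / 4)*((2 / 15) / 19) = 28415560178 / 60705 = 468092.58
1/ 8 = 0.12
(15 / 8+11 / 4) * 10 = 185 / 4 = 46.25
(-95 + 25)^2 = 4900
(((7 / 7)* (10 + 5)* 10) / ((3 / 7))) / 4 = 175 / 2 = 87.50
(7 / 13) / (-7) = -1 / 13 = -0.08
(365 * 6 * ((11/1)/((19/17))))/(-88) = -18615/76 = -244.93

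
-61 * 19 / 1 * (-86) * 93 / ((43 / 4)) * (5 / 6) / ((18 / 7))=2515030 / 9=279447.78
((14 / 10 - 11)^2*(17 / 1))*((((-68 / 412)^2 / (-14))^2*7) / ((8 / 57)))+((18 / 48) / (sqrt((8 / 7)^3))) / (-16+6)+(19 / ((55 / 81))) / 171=99551551923 / 216660445925 - 21*sqrt(14) / 2560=0.43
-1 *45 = -45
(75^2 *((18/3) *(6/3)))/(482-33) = 67500/449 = 150.33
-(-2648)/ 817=2648/ 817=3.24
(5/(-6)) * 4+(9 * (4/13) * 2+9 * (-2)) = -616/39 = -15.79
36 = 36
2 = 2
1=1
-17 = -17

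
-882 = -882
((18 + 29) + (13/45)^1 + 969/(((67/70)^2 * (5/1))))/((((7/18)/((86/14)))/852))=547294652832/157115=3483401.67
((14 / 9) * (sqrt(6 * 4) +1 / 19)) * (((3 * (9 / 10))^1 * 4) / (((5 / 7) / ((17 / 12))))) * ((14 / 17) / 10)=343 / 2375 +686 * sqrt(6) / 125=13.59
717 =717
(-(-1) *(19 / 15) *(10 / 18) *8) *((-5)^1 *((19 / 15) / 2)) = -1444 / 81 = -17.83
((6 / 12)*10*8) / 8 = 5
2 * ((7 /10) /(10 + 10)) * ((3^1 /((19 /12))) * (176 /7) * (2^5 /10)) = 25344 /2375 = 10.67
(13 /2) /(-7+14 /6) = -39 /28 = -1.39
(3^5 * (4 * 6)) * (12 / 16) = 4374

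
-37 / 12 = -3.08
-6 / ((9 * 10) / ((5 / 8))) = -1 / 24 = -0.04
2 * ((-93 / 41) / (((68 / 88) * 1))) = -4092 / 697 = -5.87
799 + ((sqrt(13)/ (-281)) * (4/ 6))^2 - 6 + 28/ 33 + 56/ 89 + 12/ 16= 2213040545437/ 2782901484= 795.23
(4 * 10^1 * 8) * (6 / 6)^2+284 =604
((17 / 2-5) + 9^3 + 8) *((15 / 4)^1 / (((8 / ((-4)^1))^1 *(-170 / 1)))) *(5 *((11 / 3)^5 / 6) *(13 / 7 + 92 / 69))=79903037885 / 5552064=14391.59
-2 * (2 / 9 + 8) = -148 / 9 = -16.44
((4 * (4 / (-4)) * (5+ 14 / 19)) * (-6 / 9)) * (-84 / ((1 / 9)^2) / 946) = -988848 / 8987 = -110.03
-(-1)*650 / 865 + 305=305.75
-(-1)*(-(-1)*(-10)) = -10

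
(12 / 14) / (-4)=-3 / 14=-0.21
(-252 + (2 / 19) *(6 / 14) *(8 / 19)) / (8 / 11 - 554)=3502158 / 7689661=0.46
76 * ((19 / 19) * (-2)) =-152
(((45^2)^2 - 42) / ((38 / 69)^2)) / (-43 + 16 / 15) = -292843134945 / 908276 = -322416.46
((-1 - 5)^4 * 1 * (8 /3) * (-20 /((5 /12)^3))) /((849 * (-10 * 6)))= 663552 /35375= 18.76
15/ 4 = 3.75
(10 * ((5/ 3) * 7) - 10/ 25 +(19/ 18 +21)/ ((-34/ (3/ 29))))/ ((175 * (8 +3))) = 3437183/ 56941500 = 0.06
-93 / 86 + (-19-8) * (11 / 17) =-27123 / 1462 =-18.55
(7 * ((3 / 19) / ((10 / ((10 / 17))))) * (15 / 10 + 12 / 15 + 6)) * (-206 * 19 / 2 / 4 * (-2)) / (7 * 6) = 8549 / 680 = 12.57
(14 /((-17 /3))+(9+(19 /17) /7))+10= 1986 /119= 16.69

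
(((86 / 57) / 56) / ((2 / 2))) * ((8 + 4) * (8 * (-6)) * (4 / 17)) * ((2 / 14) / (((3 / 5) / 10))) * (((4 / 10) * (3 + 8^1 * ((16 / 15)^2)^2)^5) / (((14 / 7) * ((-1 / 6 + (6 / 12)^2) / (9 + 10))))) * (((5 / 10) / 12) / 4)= -97240111802962008251904628365584 / 55398777123126983642578125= -1755275.42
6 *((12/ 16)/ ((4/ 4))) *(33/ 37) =297/ 74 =4.01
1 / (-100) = -1 / 100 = -0.01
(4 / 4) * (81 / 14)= 5.79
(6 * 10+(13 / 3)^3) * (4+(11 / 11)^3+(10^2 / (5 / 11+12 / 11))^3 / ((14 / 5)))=4233907950745 / 309519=13678992.08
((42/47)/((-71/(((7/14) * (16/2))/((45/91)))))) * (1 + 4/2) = -5096/16685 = -0.31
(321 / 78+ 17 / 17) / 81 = 133 / 2106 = 0.06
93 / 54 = 31 / 18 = 1.72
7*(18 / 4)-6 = 25.50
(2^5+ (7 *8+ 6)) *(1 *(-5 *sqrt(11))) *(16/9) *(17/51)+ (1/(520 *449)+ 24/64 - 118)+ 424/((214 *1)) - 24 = -1063.39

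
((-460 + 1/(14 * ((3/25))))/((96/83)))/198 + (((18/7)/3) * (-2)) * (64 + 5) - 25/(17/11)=-1852107293/13571712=-136.47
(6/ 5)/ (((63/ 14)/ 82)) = 328/ 15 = 21.87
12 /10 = 1.20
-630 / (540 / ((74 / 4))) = -259 / 12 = -21.58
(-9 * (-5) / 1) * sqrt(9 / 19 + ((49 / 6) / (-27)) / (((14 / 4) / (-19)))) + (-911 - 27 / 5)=-850.95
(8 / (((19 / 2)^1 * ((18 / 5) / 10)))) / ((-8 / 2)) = -100 / 171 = -0.58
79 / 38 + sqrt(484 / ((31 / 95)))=79 / 38 + 22 * sqrt(2945) / 31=40.59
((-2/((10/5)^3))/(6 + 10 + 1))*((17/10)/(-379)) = 1/15160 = 0.00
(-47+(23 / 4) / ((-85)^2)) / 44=-1358277 / 1271600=-1.07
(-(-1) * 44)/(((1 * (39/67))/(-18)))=-17688/13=-1360.62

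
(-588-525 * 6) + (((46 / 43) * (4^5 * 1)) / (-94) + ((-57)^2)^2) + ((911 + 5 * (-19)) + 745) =21329254752 / 2021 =10553812.35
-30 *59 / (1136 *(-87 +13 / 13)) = 885 / 48848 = 0.02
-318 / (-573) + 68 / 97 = 23270 / 18527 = 1.26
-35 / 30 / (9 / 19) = -133 / 54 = -2.46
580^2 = 336400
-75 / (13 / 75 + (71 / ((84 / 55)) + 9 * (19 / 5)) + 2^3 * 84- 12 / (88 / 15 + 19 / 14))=-79642500 / 797699551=-0.10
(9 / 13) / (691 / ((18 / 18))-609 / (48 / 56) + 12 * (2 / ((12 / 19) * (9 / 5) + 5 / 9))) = -8682 / 66703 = -0.13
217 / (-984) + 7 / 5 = 5803 / 4920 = 1.18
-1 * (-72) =72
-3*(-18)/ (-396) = -3/ 22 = -0.14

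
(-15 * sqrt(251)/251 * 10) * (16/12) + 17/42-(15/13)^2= -200 * sqrt(251)/251-6577/7098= -13.55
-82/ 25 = -3.28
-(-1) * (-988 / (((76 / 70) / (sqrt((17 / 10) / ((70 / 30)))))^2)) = -23205 / 38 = -610.66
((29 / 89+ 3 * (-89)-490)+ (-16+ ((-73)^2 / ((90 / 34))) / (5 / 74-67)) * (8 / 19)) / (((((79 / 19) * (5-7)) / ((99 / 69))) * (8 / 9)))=201094885244 / 1334940815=150.64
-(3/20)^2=-9/400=-0.02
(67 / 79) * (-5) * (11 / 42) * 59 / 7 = -217415 / 23226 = -9.36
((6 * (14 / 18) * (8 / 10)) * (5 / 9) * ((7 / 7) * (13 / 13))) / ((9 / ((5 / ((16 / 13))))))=455 / 486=0.94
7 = 7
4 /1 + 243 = 247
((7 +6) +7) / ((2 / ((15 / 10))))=15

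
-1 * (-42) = 42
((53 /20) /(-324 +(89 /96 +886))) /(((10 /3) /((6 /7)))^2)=103032 /331001125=0.00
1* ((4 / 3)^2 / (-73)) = -16 / 657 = -0.02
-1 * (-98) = 98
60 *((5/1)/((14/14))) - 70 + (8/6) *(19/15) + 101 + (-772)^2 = 26834251/45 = 596316.69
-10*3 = -30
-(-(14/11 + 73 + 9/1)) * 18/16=93.68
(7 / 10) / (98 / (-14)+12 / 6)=-7 / 50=-0.14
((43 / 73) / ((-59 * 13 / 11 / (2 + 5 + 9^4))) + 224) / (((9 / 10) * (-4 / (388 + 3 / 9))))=-27480369500 / 1511757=-18177.77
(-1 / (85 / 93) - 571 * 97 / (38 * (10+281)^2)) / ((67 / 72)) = -1.19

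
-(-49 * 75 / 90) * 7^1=1715 / 6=285.83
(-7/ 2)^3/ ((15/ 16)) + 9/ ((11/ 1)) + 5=-6586/ 165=-39.92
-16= -16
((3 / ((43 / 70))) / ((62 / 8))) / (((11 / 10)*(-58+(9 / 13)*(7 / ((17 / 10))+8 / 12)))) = -928200 / 88608509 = -0.01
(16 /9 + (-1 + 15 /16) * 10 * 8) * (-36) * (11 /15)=1276 /15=85.07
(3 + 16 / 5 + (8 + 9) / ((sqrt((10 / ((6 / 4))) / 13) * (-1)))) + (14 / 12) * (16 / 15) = 67 / 9 - 17 * sqrt(195) / 10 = -16.29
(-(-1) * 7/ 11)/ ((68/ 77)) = 49/ 68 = 0.72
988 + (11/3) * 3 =999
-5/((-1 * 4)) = 5/4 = 1.25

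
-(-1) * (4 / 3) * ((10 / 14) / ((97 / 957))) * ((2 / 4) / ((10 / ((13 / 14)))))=4147 / 9506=0.44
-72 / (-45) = 8 / 5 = 1.60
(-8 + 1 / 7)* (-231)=1815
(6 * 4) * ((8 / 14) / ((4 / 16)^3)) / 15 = 2048 / 35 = 58.51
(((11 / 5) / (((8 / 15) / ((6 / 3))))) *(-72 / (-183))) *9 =1782 / 61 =29.21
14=14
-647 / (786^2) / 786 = -647 / 485587656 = -0.00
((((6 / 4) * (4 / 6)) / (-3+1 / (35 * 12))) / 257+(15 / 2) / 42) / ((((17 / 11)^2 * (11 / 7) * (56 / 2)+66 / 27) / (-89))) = -0.15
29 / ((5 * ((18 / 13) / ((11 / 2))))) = 4147 / 180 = 23.04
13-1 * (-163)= 176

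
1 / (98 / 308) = 22 / 7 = 3.14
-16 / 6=-8 / 3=-2.67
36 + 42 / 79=2886 / 79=36.53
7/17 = 0.41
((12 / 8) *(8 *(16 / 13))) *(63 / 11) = 12096 / 143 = 84.59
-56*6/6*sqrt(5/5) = -56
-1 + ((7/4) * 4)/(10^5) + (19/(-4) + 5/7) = -3524951/700000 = -5.04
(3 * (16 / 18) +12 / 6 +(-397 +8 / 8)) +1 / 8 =-9389 / 24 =-391.21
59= 59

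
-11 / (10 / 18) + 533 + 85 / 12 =31217 / 60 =520.28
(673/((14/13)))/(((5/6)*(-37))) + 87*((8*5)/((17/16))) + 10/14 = 71675126/22015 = 3255.74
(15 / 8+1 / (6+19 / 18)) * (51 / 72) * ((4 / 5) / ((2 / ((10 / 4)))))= 11611 / 8128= 1.43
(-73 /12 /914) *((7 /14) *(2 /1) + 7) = -73 /1371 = -0.05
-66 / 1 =-66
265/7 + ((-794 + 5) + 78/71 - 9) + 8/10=-1884237/2485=-758.24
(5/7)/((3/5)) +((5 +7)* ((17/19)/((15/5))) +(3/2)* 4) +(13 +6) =11878/399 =29.77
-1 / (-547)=1 / 547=0.00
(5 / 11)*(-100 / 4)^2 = 3125 / 11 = 284.09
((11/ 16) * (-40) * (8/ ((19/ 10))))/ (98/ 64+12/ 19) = -14080/ 263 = -53.54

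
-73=-73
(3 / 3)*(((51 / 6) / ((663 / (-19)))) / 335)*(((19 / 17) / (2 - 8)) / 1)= 361 / 2665260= 0.00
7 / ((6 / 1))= 7 / 6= 1.17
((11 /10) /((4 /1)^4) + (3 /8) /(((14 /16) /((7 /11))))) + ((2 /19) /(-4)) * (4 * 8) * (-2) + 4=5.96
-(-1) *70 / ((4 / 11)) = 385 / 2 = 192.50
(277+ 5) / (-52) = -141 / 26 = -5.42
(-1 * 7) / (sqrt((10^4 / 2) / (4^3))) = -14 * sqrt(2) / 25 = -0.79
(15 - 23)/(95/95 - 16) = 8/15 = 0.53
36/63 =4/7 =0.57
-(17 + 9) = -26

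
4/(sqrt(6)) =1.63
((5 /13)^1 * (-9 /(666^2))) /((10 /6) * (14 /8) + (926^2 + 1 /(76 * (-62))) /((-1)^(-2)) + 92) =-1178 /129447787312545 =-0.00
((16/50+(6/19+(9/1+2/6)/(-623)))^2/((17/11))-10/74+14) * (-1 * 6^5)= -123376295259921888/1124133468125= -109752.35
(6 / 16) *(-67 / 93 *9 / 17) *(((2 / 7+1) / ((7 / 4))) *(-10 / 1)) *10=271350 / 25823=10.51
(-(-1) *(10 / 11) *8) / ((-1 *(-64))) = 5 / 44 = 0.11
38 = 38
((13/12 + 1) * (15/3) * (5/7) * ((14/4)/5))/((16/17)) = 2125/384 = 5.53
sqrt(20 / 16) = sqrt(5) / 2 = 1.12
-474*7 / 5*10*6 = -39816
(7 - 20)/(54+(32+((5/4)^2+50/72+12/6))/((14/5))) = -26208/134969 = -0.19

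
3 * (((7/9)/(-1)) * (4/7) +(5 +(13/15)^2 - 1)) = 323/25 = 12.92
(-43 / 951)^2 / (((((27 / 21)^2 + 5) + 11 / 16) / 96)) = 0.03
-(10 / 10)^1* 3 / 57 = -1 / 19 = -0.05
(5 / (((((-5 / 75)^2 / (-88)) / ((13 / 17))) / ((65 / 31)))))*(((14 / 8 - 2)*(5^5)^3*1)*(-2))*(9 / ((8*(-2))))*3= 8616199493408203125 / 2108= 4087381163855883.84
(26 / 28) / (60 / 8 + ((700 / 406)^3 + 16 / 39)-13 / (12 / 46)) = -4121741 / 163338070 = -0.03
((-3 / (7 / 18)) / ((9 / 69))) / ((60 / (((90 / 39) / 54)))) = -23 / 546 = -0.04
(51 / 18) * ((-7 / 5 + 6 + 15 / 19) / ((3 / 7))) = 30464 / 855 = 35.63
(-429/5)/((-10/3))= 1287/50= 25.74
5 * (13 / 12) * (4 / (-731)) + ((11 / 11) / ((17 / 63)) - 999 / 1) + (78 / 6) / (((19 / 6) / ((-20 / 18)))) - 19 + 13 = -1005.89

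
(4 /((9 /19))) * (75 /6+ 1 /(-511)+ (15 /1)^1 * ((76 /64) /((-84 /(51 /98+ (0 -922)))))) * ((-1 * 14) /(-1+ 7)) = -4220034919 /1030176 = -4096.42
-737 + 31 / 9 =-6602 / 9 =-733.56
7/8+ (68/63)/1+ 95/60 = 3.54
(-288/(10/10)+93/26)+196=-2299/26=-88.42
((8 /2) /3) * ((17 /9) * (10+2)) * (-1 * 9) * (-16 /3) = 4352 /3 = 1450.67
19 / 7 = 2.71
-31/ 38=-0.82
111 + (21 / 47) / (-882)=219113 / 1974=111.00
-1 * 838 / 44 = -419 / 22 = -19.05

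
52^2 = 2704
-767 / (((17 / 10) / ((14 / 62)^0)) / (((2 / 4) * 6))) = -23010 / 17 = -1353.53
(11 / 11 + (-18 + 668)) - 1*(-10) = 661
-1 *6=-6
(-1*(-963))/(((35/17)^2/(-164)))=-37259.06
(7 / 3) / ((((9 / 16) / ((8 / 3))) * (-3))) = -896 / 243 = -3.69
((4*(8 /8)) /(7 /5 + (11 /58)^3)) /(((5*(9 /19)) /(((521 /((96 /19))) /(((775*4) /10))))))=4587107509 /11487314430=0.40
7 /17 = 0.41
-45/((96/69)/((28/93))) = -2415/248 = -9.74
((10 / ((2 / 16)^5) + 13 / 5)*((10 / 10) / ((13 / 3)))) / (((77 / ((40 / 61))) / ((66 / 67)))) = 33704496 / 53131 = 634.37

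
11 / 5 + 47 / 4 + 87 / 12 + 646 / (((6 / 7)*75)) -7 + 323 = 78131 / 225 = 347.25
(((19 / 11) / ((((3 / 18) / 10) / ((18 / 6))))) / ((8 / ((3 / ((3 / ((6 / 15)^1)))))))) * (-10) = -1710 / 11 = -155.45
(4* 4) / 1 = 16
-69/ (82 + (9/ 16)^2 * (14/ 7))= -8832/ 10577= -0.84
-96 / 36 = -8 / 3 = -2.67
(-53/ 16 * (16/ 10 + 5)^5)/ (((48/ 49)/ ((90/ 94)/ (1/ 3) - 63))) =47869903957491/ 18800000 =2546271.49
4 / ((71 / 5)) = 20 / 71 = 0.28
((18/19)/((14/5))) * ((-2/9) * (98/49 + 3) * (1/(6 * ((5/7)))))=-0.09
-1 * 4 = -4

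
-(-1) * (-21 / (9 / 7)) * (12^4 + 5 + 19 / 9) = -9147712 / 27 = -338804.15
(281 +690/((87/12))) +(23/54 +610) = 1545013/1566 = 986.60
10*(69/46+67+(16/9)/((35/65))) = 45235/63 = 718.02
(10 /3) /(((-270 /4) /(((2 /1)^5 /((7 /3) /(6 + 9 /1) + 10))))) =-640 /4113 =-0.16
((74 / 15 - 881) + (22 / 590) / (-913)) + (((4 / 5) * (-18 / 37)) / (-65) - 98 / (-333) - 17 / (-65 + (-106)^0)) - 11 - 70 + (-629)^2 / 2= 6677347463453009 / 33918580800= 196864.00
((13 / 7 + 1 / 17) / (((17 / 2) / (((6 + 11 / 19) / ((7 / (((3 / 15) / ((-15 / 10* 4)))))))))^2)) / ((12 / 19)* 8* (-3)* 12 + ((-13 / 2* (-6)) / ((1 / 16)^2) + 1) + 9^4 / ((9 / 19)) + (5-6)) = 2500 / 2271976863093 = 0.00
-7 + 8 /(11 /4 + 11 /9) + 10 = 717 /143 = 5.01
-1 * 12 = -12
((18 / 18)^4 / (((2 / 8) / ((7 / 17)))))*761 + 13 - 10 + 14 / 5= 1259.21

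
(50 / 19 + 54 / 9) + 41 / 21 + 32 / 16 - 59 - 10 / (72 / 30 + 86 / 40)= -48.61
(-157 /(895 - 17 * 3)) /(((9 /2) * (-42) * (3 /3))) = 157 /159516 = 0.00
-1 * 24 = -24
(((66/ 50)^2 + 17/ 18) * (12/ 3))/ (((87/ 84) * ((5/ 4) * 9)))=6770848/ 7340625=0.92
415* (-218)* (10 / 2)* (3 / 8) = -678525 / 4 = -169631.25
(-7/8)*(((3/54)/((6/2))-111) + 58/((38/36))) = 49.03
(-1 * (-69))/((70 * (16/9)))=621/1120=0.55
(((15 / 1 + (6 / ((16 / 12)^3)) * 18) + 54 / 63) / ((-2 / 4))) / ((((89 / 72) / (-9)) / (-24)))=-13372776 / 623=-21465.13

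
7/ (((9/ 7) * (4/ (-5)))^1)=-245/ 36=-6.81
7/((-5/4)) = -28/5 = -5.60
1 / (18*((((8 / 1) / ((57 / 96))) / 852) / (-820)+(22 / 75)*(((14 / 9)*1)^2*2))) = 37333575 / 953956672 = 0.04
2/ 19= 0.11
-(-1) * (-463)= -463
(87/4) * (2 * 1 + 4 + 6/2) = 783/4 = 195.75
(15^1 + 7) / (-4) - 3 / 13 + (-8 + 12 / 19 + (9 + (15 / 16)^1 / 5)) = -3.91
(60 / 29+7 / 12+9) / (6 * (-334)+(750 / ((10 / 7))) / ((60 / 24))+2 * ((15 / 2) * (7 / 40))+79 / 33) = -89210 / 13696439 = -0.01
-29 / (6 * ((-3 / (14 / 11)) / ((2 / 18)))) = 203 / 891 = 0.23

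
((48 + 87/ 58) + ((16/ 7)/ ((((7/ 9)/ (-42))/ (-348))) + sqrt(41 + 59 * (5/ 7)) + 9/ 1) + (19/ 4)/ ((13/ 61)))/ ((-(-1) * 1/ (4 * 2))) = 8 * sqrt(4074)/ 7 + 31328702/ 91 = 344344.40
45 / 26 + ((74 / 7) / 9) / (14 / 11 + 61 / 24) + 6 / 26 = 1247809 / 549822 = 2.27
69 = 69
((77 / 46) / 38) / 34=77 / 59432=0.00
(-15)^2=225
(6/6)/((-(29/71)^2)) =-5041/841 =-5.99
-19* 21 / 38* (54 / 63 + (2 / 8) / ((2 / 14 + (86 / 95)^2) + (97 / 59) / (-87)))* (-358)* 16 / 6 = 1720650665271 / 152971513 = 11248.18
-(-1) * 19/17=19/17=1.12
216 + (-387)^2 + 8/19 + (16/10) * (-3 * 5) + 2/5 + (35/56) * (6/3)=56985967/380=149963.07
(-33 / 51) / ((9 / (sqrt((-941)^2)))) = -10351 / 153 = -67.65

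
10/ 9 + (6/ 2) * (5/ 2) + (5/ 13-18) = -2107/ 234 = -9.00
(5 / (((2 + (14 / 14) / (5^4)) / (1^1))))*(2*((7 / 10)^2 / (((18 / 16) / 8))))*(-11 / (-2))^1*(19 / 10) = 2048200 / 11259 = 181.92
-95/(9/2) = -21.11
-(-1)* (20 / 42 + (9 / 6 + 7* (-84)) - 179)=-32131 / 42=-765.02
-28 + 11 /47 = -1305 /47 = -27.77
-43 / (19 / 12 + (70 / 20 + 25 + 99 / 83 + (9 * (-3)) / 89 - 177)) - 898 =-897.71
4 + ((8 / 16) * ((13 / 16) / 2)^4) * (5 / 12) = 4.01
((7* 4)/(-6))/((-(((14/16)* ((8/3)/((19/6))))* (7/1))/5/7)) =95/3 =31.67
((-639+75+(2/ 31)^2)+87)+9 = -449744/ 961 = -468.00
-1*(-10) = 10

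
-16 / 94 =-8 / 47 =-0.17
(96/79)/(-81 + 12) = -32/1817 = -0.02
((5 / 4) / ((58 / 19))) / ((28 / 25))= 2375 / 6496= 0.37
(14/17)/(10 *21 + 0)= 1/255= 0.00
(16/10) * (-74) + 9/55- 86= -11233/55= -204.24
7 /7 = 1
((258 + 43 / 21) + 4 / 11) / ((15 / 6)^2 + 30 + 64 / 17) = 4090540 / 628551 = 6.51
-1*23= -23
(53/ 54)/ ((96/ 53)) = 2809/ 5184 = 0.54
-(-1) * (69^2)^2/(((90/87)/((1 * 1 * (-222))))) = -24321820833/5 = -4864364166.60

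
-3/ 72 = -0.04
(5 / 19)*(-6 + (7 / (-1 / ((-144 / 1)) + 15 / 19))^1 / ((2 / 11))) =461310 / 41401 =11.14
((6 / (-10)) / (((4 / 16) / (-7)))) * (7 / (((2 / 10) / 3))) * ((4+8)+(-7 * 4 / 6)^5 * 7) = -737322992 / 27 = -27308258.96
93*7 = 651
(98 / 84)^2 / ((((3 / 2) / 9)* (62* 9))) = 49 / 3348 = 0.01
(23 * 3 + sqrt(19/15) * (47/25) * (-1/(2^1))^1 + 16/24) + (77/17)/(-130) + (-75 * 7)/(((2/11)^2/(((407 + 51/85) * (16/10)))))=-68667217421/6630- 47 * sqrt(285)/750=-10357047.43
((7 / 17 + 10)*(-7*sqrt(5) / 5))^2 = 1535121 / 1445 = 1062.37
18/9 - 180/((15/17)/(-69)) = 14078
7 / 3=2.33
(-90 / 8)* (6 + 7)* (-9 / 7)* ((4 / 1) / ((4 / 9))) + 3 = 47469 / 28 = 1695.32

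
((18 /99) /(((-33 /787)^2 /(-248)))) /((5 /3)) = -307207024 /19965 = -15387.28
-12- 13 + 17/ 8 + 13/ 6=-20.71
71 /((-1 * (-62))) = 71 /62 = 1.15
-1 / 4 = -0.25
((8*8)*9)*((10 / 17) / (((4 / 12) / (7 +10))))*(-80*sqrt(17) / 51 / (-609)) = 153600*sqrt(17) / 3451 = 183.51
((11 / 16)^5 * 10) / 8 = 805255 / 4194304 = 0.19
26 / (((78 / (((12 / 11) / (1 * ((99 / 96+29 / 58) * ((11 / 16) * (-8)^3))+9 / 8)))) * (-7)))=32 / 331331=0.00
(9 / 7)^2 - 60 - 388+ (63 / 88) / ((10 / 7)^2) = -192313537 / 431200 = -446.00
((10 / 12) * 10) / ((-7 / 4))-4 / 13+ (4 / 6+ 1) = -929 / 273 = -3.40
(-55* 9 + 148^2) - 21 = 21388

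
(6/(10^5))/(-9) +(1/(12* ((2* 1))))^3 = 2837/43200000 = 0.00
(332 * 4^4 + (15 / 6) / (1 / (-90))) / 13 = 6520.54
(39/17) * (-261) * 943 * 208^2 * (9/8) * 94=-2583300521935.06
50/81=0.62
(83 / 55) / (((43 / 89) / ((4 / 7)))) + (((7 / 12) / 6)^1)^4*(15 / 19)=5029300490999 / 2817679011840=1.78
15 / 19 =0.79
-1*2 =-2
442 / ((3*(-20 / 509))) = -112489 / 30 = -3749.63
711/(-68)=-711/68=-10.46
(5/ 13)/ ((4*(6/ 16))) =10/ 39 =0.26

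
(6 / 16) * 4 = 3 / 2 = 1.50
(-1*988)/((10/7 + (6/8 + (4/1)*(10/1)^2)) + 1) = -27664/11289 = -2.45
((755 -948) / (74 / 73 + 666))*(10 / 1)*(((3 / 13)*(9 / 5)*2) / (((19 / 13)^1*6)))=-126801 / 462574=-0.27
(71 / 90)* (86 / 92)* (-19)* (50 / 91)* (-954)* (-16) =-245949680 / 2093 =-117510.60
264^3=18399744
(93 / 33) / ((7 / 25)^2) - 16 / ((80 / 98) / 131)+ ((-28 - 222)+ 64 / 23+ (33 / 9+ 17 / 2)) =-1028965081 / 371910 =-2766.70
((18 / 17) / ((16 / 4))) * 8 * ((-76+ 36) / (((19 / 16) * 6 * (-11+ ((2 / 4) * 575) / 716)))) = 1832960 / 1634057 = 1.12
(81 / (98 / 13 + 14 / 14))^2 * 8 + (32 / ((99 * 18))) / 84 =18441716764 / 25615359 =719.95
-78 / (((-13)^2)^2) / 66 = -1 / 24167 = -0.00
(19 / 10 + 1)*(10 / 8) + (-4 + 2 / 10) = -7 / 40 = -0.18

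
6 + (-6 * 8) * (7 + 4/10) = -1746/5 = -349.20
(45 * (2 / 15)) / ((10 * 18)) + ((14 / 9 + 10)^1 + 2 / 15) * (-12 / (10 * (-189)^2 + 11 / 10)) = 1176677 / 35721110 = 0.03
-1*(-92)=92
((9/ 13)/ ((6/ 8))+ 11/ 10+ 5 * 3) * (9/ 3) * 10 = 6639/ 13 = 510.69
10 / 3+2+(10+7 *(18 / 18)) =67 / 3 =22.33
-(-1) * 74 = 74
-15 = -15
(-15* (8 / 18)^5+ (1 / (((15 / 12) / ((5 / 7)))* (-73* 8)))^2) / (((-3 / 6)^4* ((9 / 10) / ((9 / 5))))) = -42781907176 / 5139644643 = -8.32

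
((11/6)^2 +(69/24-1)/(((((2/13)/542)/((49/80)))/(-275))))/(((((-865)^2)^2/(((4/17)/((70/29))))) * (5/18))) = -37170796487/53296829939500000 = -0.00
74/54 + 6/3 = 91/27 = 3.37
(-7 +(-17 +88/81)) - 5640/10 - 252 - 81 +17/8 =-917.79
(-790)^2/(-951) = -624100/951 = -656.26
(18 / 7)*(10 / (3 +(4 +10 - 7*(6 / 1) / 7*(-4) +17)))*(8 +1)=810 / 203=3.99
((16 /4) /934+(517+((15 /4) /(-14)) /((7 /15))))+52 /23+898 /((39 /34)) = 213727582805 /164208408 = 1301.56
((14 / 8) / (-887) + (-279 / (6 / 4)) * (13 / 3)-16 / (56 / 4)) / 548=-20046249 / 13610128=-1.47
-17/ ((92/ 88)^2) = -8228/ 529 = -15.55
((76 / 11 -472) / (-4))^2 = 1635841 / 121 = 13519.35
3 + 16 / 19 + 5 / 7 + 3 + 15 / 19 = 1110 / 133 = 8.35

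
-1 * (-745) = 745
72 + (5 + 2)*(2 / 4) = 151 / 2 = 75.50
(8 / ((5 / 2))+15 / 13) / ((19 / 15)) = 3.44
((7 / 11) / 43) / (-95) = -0.00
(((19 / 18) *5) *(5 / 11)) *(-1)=-475 / 198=-2.40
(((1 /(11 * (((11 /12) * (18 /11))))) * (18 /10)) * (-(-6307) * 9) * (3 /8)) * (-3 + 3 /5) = -1532601 /275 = -5573.09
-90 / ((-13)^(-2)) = -15210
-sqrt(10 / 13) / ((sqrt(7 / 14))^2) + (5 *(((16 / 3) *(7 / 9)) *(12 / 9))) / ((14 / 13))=2080 / 81 - 2 *sqrt(130) / 13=23.92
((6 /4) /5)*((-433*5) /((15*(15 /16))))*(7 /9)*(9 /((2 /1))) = -12124 /75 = -161.65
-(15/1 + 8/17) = -263/17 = -15.47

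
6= 6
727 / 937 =0.78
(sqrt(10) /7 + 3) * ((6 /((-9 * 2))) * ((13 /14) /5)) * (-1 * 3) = 13 * sqrt(10) /490 + 39 /70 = 0.64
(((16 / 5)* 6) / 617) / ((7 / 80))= 1536 / 4319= 0.36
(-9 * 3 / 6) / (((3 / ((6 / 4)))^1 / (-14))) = 31.50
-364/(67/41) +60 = -10904/67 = -162.75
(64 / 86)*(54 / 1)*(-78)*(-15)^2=-30326400 / 43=-705265.12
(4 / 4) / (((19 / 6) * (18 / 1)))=1 / 57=0.02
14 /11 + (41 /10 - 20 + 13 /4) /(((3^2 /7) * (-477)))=1221521 /944460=1.29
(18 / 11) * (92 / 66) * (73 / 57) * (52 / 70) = 174616 / 80465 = 2.17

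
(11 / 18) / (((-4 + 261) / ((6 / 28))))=11 / 21588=0.00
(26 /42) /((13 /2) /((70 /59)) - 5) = 260 /201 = 1.29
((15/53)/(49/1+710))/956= 5/12819004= 0.00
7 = 7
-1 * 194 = -194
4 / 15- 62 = -926 / 15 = -61.73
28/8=7/2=3.50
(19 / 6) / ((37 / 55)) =1045 / 222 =4.71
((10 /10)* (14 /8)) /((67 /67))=7 /4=1.75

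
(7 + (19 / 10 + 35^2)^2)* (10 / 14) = 150529061 / 140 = 1075207.58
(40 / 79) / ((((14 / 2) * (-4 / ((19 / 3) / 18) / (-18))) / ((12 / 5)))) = 152 / 553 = 0.27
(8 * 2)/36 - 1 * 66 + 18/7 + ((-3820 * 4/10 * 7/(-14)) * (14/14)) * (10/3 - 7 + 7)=2483.68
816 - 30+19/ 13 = 787.46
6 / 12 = 1 / 2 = 0.50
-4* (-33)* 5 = 660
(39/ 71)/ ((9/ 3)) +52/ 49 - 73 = -249638/ 3479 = -71.76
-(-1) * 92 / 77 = 92 / 77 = 1.19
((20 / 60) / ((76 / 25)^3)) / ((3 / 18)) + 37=8136681 / 219488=37.07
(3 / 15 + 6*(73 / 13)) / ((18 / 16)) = 17624 / 585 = 30.13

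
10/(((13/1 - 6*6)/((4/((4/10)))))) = -4.35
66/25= 2.64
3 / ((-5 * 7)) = -3 / 35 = -0.09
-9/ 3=-3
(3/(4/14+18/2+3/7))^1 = 21/68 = 0.31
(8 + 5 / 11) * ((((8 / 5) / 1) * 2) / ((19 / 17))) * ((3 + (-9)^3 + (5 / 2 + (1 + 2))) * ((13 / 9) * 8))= -57438784 / 285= -201539.59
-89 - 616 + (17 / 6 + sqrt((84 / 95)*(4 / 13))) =-4213 / 6 + 4*sqrt(25935) / 1235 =-701.65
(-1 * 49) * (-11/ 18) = 539/ 18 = 29.94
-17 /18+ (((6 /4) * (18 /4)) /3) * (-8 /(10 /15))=-27.94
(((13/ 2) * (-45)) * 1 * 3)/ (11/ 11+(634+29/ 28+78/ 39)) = -546/ 397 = -1.38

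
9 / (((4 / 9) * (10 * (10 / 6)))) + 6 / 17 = 5331 / 3400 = 1.57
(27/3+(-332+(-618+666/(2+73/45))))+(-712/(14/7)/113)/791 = -11031082207/14569429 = -757.14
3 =3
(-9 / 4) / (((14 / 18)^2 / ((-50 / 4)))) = 18225 / 392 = 46.49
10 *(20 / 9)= 200 / 9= 22.22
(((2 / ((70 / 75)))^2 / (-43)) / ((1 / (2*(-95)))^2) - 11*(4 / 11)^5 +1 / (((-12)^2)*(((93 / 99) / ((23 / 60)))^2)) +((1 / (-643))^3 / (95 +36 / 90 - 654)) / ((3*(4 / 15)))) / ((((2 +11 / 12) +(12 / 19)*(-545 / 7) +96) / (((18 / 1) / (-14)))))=99752055866273809806318458583 / 1001112393004781711668414400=99.64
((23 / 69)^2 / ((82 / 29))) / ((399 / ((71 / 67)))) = 0.00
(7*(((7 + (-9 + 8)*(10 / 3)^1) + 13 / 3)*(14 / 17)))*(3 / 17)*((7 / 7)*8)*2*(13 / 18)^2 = 529984 / 7803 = 67.92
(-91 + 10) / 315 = -9 / 35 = -0.26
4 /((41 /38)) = 152 /41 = 3.71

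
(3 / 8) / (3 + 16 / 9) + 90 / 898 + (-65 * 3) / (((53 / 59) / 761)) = -165194.26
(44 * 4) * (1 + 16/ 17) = 5808/ 17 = 341.65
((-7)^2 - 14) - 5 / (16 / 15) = 485 / 16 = 30.31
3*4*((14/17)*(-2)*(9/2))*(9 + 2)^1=-16632/17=-978.35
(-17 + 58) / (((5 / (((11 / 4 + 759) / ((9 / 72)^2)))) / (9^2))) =32381078.40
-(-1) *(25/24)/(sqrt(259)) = 25 *sqrt(259)/6216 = 0.06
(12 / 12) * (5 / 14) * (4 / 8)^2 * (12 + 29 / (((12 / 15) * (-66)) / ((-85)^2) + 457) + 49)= 2520220365 / 462248108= 5.45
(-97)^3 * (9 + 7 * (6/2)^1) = -27380190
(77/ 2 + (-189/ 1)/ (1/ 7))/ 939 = -2569/ 1878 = -1.37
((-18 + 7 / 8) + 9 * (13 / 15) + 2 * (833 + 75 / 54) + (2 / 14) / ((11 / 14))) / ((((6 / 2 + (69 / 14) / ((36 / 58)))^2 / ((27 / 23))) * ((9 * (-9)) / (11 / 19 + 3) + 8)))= -1182514344984 / 1063027816675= -1.11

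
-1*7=-7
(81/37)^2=6561/1369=4.79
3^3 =27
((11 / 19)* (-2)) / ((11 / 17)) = -1.79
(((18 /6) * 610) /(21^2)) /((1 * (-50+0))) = -61 /735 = -0.08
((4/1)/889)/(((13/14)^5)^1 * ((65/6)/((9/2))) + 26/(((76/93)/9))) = 157659264/10091597368073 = 0.00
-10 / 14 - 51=-362 / 7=-51.71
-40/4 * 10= -100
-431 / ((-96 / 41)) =17671 / 96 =184.07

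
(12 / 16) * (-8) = -6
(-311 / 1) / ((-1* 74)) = 311 / 74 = 4.20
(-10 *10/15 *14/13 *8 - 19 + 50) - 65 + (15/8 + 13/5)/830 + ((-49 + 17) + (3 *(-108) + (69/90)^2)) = -1735715893/3884400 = -446.84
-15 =-15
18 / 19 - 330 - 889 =-1218.05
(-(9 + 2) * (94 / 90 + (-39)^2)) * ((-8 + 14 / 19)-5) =175544996 / 855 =205315.78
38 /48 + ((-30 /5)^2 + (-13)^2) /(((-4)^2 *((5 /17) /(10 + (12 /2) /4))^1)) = 501.76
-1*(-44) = 44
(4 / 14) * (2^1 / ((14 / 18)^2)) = 324 / 343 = 0.94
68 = 68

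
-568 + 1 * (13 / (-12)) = -6829 / 12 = -569.08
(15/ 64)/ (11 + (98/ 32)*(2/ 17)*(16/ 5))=1275/ 66112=0.02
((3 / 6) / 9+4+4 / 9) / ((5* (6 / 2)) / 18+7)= 27 / 47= 0.57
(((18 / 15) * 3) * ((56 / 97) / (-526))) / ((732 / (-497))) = 20874 / 7780855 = 0.00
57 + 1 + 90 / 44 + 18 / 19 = 25495 / 418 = 60.99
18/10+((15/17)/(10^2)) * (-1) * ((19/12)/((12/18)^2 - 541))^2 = 231759249453/128755144000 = 1.80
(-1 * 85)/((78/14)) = -595/39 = -15.26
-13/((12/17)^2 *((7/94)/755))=-133317145/504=-264518.14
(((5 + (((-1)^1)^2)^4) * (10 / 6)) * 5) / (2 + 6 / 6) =50 / 3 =16.67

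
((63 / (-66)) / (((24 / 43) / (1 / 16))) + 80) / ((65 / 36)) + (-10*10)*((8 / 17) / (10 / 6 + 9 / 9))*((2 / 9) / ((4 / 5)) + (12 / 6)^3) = -237646639 / 2333760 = -101.83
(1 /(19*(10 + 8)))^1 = 1 /342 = 0.00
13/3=4.33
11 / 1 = 11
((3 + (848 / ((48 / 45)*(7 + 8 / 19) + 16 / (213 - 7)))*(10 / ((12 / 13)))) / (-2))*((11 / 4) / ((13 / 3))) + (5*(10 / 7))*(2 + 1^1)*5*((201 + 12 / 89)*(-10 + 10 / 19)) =-1230827224232413 / 6017978148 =-204525.04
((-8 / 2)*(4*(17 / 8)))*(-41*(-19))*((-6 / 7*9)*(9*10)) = 128721960 / 7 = 18388851.43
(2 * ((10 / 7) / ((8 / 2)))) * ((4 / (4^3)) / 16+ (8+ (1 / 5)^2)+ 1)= 57881 / 8960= 6.46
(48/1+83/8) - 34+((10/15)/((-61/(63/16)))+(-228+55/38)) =-937495/4636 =-202.22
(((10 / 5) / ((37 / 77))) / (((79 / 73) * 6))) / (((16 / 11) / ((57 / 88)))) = 106799 / 374144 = 0.29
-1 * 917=-917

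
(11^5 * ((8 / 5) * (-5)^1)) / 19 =-1288408 / 19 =-67810.95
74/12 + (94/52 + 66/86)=14660/1677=8.74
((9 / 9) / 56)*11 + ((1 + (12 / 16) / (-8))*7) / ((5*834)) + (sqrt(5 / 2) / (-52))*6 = 0.02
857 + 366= 1223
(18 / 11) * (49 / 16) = 441 / 88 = 5.01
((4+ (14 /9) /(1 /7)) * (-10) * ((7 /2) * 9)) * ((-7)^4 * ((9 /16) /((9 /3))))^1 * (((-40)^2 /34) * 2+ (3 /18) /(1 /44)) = -14565702515 /68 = -214201507.57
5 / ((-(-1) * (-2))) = -5 / 2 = -2.50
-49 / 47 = -1.04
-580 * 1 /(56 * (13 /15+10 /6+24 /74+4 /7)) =-80475 /26644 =-3.02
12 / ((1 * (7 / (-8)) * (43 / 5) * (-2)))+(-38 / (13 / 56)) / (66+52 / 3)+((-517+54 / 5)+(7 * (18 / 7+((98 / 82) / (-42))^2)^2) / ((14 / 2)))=-6278845103183317789 / 12538867967262000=-500.75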